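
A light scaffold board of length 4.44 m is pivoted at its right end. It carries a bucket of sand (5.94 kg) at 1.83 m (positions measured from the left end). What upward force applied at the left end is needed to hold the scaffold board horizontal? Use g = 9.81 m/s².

F ≈ 34.3 N

Sum moments about the right end (the unknown pivot reaction has zero arm there).
Bucket of sand: 5.94 × 9.81 = 58.27 N down at 1.83 m → arm 2.61 m, τ = 58.27 × 2.61 = 152.1 N·m counterclockwise.
Net moment of the loads = 152.1 N·m counterclockwise.
The upward force F acts at the left end, arm 4.44 m, giving F × 4.44 clockwise.
Setting net torque to zero: F × 4.44 = 152.1 → F = 152.1 / 4.44 = 34.3 N.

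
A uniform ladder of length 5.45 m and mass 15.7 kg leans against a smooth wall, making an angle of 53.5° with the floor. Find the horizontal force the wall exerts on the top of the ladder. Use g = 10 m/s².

N_wall ≈ 58.1 N

Choose the foot of the ladder as the axis so the floor normal and friction both act there and drop out.
Ladder weight 15.7×10 = 157 N acts at 2.725 m along the ladder; its horizontal arm is 2.725·cos53.5° = 1.621 m → τ = 254.5 N·m clockwise.
Wall normal N acts horizontally at the top; its moment arm is the height L sinθ = 5.45·sin53.5° = 4.381 m, counterclockwise.
Στ = 0 ⇒ N × 4.381 = 254.5 ⇒ N = 58.1 N.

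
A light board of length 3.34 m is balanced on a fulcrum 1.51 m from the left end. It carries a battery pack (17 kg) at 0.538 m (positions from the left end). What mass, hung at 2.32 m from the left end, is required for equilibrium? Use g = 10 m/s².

m ≈ 20.4 kg

Taking torques about the fulcrum (at 1.51 m from the left end):
Battery pack: 17 × 10 = 170 N down at 0.538 m → arm 0.972 m, τ = 170 × 0.972 = 165.2 N·m counterclockwise.
Net moment of known loads = 165.2 N·m counterclockwise.
An unknown mass m at 2.32 m has arm 0.81 m; its moment is m·g·0.81 clockwise.
Setting net torque to zero: m × 10 × 0.81 = 165.2 → m = 165.2 / (10 × 0.81) = 20.4 kg.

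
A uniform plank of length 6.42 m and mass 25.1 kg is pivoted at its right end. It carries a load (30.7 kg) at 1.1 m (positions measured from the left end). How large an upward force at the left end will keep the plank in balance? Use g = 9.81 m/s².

F ≈ 373 N

Choose the right end as the axis so the unknown pivot reaction has zero arm there.
Beam weight: 25.1 × 9.81 = 246.2 N down at 3.21 m → arm 3.21 m, τ = 246.2 × 3.21 = 790.3 N·m counterclockwise.
Load: 30.7 × 9.81 = 301.2 N down at 1.1 m → arm 5.32 m, τ = 301.2 × 5.32 = 1602 N·m counterclockwise.
Net moment of the loads = 2392 N·m counterclockwise.
The upward force F acts at the left end, arm 6.42 m, giving F × 6.42 clockwise.
Setting net torque to zero: F × 6.42 = 2392 → F = 2392 / 6.42 = 373 N.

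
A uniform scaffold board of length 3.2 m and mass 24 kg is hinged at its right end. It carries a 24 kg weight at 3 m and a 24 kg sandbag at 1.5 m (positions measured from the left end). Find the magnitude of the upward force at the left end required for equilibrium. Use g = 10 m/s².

About the right end:
Beam weight: 24 × 10 = 240 N down at 1.6 m → arm 1.6 m, τ = 240 × 1.6 = 384 N·m counterclockwise.
Weight: 24 × 10 = 240 N down at 3 m → arm 0.2 m, τ = 240 × 0.2 = 48 N·m counterclockwise.
Sandbag: 24 × 10 = 240 N down at 1.5 m → arm 1.7 m, τ = 240 × 1.7 = 408 N·m counterclockwise.
Net moment of the loads = 840 N·m counterclockwise.
The upward force F acts at the left end, arm 3.2 m, giving F × 3.2 clockwise.
Balancing moments: F × 3.2 = 840, giving F = 840 / 3.2 = 262 N.

F ≈ 262 N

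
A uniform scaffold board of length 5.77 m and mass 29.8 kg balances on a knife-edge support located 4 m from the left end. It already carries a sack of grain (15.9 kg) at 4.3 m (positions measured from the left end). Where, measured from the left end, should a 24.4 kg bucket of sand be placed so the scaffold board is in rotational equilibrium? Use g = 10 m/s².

x ≈ 5.17 m from the left end

Take moments about the knife-edge support (at 4 m from the left end).
Beam weight: 29.8 × 10 = 298 N down at 2.885 m → arm 1.115 m, τ = 298 × 1.115 = 332.3 N·m counterclockwise.
Sack of grain: 15.9 × 10 = 159 N down at 4.3 m → arm 0.3 m, τ = 159 × 0.3 = 47.7 N·m clockwise.
Net moment of existing loads = 284.6 N·m counterclockwise.
The bucket of sand weighs 24.4 × 10 = 244 N and must supply an equal clockwise moment, so its lever arm about the knife-edge support is 284.6 / 244 = 1.17 m.
That puts it at 4 + 1.17 = 5.17 m from the left end.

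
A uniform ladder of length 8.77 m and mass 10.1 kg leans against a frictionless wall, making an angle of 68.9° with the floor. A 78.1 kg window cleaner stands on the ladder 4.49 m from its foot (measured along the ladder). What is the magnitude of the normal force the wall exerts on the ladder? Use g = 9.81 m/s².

Taking torques about the foot of the ladder:
Ladder weight 10.1×9.81 = 99.08 N acts at 4.385 m along the ladder; its horizontal arm is 4.385·cos68.9° = 1.579 m → τ = 156.4 N·m clockwise.
Window cleaner: 78.1×9.81 = 766.2 N at 4.49 m → arm 1.616 m → τ = 1238 N·m clockwise.
Wall normal N acts horizontally at the top; its moment arm is the height L sinθ = 8.77·sin68.9° = 8.182 m, counterclockwise.
Balancing moments: N × 8.182 = 1394, giving N = 170 N.

N_wall ≈ 170 N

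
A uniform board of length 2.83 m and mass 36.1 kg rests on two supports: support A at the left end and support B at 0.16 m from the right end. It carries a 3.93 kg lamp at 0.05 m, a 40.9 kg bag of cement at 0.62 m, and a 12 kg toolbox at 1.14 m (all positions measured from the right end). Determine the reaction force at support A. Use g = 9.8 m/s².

Choose support B as the axis so its reaction then has zero moment arm.
Beam weight: 36.1 × 9.8 = 353.8 N down at 1.415 m → arm 1.255 m, τ = 353.8 × 1.255 = 444 N·m counterclockwise.
Lamp: 3.93 × 9.8 = 38.51 N down at 0.05 m → arm 0.11 m, τ = 38.51 × 0.11 = 4.236 N·m clockwise.
Bag of cement: 40.9 × 9.8 = 400.8 N down at 0.62 m → arm 0.46 m, τ = 400.8 × 0.46 = 184.4 N·m counterclockwise.
Toolbox: 12 × 9.8 = 117.6 N down at 1.14 m → arm 0.98 m, τ = 117.6 × 0.98 = 115.2 N·m counterclockwise.
Net load moment about support B = 739.4 N·m counterclockwise.
Reaction R at support A is upward at 2.83 m, arm 2.67 m → moment R × 2.67 clockwise.
Στ = 0 ⇒ R × 2.67 = 739.4 ⇒ R = 277 N.

R_A ≈ 277 N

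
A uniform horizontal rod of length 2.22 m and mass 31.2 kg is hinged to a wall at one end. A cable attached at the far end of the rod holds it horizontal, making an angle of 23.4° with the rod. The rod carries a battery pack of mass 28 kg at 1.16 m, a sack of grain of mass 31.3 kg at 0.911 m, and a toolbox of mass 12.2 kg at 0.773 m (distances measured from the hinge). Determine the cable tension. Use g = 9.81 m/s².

Choose the hinge as the axis so the unknown hinge reaction has zero arm there.
Beam weight: 31.2 × 9.81 = 306.1 N down at 1.11 m → arm 1.11 m, τ = 306.1 × 1.11 = 339.8 N·m clockwise.
Battery pack: 28 × 9.81 = 274.7 N down at 1.16 m → arm 1.16 m, τ = 274.7 × 1.16 = 318.7 N·m clockwise.
Sack of grain: 31.3 × 9.81 = 307.1 N down at 0.911 m → arm 0.911 m, τ = 307.1 × 0.911 = 279.8 N·m clockwise.
Toolbox: 12.2 × 9.81 = 119.7 N down at 0.773 m → arm 0.773 m, τ = 119.7 × 0.773 = 92.53 N·m clockwise.
Total clockwise load moment = 1031 N·m.
The cable tension T acts at 2.22 m; only its component perpendicular to the rod, T sinθ, produces torque. sin 23.4° = 0.3971.
For rotational equilibrium, T × 2.22 × 0.3971 = 1031, so T = 1031 / 0.8816 = 1170 N.

T ≈ 1170 N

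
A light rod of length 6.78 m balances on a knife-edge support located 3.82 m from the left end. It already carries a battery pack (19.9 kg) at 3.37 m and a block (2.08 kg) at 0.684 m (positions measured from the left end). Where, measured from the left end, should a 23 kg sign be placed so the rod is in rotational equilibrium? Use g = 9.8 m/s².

Take moments about the knife-edge support (at 3.82 m from the left end).
Battery pack: 19.9 × 9.8 = 195 N down at 3.37 m → arm 0.45 m, τ = 195 × 0.45 = 87.75 N·m counterclockwise.
Block: 2.08 × 9.8 = 20.38 N down at 0.684 m → arm 3.136 m, τ = 20.38 × 3.136 = 63.91 N·m counterclockwise.
Net moment of existing loads = 151.7 N·m counterclockwise.
The sign weighs 23 × 9.8 = 225.4 N and must supply an equal clockwise moment, so its lever arm about the knife-edge support is 151.7 / 225.4 = 0.673 m.
That puts it at 3.82 + 0.673 = 4.49 m from the left end.

x ≈ 4.49 m from the left end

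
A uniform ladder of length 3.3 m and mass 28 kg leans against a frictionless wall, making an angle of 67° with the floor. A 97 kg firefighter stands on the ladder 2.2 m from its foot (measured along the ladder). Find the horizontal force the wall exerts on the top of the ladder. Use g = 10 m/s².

Taking torques about the foot of the ladder:
Ladder weight 28×10 = 280 N acts at 1.65 m along the ladder; its horizontal arm is 1.65·cos67° = 0.6447 m → τ = 180.5 N·m clockwise.
Firefighter: 97×10 = 970 N at 2.2 m → arm 0.8596 m → τ = 833.8 N·m clockwise.
Wall normal N acts horizontally at the top; its moment arm is the height L sinθ = 3.3·sin67° = 3.038 m, counterclockwise.
Setting net torque to zero: N × 3.038 = 1014 → N = 334 N.

N_wall ≈ 334 N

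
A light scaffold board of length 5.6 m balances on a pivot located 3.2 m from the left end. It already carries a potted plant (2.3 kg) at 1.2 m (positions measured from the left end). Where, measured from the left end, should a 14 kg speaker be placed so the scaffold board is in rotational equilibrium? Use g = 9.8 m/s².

About the pivot (at 3.2 m from the left end):
Potted plant: 2.3 × 9.8 = 22.54 N down at 1.2 m → arm 2 m, τ = 22.54 × 2 = 45.08 N·m counterclockwise.
Net moment of existing loads = 45.08 N·m counterclockwise.
The speaker weighs 14 × 9.8 = 137.2 N and must supply an equal clockwise moment, so its lever arm about the pivot is 45.08 / 137.2 = 0.329 m.
That puts it at 3.2 + 0.329 = 3.53 m from the left end.

x ≈ 3.53 m from the left end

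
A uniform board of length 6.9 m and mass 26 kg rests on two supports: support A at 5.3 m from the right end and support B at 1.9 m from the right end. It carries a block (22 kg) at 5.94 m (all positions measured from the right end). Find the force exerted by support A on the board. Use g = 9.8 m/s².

R_A ≈ 372 N

Take moments about support B.
Beam weight: 26 × 9.8 = 254.8 N down at 3.45 m → arm 1.55 m, τ = 254.8 × 1.55 = 394.9 N·m counterclockwise.
Block: 22 × 9.8 = 215.6 N down at 5.94 m → arm 4.04 m, τ = 215.6 × 4.04 = 871 N·m counterclockwise.
Net load moment about support B = 1266 N·m counterclockwise.
Reaction R at support A is upward at 5.3 m, arm 3.4 m → moment R × 3.4 clockwise.
Balancing moments: R × 3.4 = 1266, giving R = 372 N.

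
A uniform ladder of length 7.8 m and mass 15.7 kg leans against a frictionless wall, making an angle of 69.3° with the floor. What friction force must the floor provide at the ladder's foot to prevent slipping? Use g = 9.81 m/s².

Sum moments about the foot of the ladder (the floor normal and friction both act there and drop out).
Ladder weight 15.7×9.81 = 154 N acts at 3.9 m along the ladder; its horizontal arm is 3.9·cos69.3° = 1.379 m → τ = 212.4 N·m clockwise.
Wall normal N acts horizontally at the top; its moment arm is the height L sinθ = 7.8·sin69.3° = 7.296 m, counterclockwise.
Setting net torque to zero: N × 7.296 = 212.4 → N = 29.1 N.
ΣFx = 0: friction at the foot balances the wall's push, so f = N_wall = 29.1 N.

f ≈ 29.1 N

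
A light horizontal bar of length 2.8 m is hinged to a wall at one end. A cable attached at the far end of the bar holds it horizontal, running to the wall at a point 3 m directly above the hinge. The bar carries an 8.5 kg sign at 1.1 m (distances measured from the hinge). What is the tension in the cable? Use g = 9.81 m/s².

T ≈ 44.8 N

Taking torques about the hinge:
Sign: 8.5 × 9.81 = 83.39 N down at 1.1 m → arm 1.1 m, τ = 83.39 × 1.1 = 91.73 N·m clockwise.
Total clockwise load moment = 91.73 N·m.
The cable tension T acts at 2.8 m; only its component perpendicular to the bar, T sinθ, produces torque. sinθ = h/√(h²+d²) = 3/√(3²+2.8²) = 0.7311.
For rotational equilibrium, T × 2.8 × 0.7311 = 91.73, so T = 91.73 / 2.047 = 44.8 N.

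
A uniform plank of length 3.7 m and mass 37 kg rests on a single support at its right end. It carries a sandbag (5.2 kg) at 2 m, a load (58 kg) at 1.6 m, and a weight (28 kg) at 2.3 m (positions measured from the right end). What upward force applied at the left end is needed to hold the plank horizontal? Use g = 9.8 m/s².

Take moments about the right end.
Beam weight: 37 × 9.8 = 362.6 N down at 1.85 m → arm 1.85 m, τ = 362.6 × 1.85 = 670.8 N·m counterclockwise.
Sandbag: 5.2 × 9.8 = 50.96 N down at 2 m → arm 2 m, τ = 50.96 × 2 = 101.9 N·m counterclockwise.
Load: 58 × 9.8 = 568.4 N down at 1.6 m → arm 1.6 m, τ = 568.4 × 1.6 = 909.4 N·m counterclockwise.
Weight: 28 × 9.8 = 274.4 N down at 2.3 m → arm 2.3 m, τ = 274.4 × 2.3 = 631.1 N·m counterclockwise.
Net moment of the loads = 2313 N·m counterclockwise.
The upward force F acts at the left end, arm 3.7 m, giving F × 3.7 clockwise.
Στ = 0 ⇒ F × 3.7 = 2313 ⇒ F = 2313 / 3.7 = 625 N.

F ≈ 625 N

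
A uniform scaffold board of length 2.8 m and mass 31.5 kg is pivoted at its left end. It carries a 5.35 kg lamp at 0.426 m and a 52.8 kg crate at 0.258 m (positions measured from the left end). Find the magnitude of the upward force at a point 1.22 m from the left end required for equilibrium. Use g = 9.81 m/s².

F ≈ 482 N

Taking torques about the left end:
Beam weight: 31.5 × 9.81 = 309 N down at 1.4 m → arm 1.4 m, τ = 309 × 1.4 = 432.6 N·m clockwise.
Lamp: 5.35 × 9.81 = 52.48 N down at 0.426 m → arm 0.426 m, τ = 52.48 × 0.426 = 22.36 N·m clockwise.
Crate: 52.8 × 9.81 = 518 N down at 0.258 m → arm 0.258 m, τ = 518 × 0.258 = 133.6 N·m clockwise.
Net moment of the loads = 588.6 N·m clockwise.
The upward force F acts at a point 1.22 m from the left end, arm 1.22 m, giving F × 1.22 counterclockwise.
Setting net torque to zero: F × 1.22 = 588.6 → F = 588.6 / 1.22 = 482 N.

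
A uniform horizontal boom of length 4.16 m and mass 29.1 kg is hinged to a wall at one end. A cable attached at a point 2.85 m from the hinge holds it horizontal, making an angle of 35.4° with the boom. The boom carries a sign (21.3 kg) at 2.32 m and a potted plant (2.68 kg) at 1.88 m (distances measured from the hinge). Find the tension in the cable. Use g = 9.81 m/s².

T ≈ 683 N

Take moments about the hinge.
Beam weight: 29.1 × 9.81 = 285.5 N down at 2.08 m → arm 2.08 m, τ = 285.5 × 2.08 = 593.8 N·m clockwise.
Sign: 21.3 × 9.81 = 209 N down at 2.32 m → arm 2.32 m, τ = 209 × 2.32 = 484.9 N·m clockwise.
Potted plant: 2.68 × 9.81 = 26.29 N down at 1.88 m → arm 1.88 m, τ = 26.29 × 1.88 = 49.43 N·m clockwise.
Total clockwise load moment = 1128 N·m.
The cable tension T acts at 2.85 m; only its component perpendicular to the boom, T sinθ, produces torque. sin 35.4° = 0.5793.
Στ = 0 ⇒ T × 2.85 × 0.5793 = 1128 ⇒ T = 1128 / 1.651 = 683 N.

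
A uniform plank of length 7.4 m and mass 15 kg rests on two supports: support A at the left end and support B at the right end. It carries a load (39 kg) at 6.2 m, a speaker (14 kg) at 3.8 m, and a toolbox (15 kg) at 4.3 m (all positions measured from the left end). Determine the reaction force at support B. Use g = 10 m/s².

R_B ≈ 561 N

Choose support A as the axis so its reaction then has zero moment arm.
Beam weight: 15 × 10 = 150 N down at 3.7 m → arm 3.7 m, τ = 150 × 3.7 = 555 N·m clockwise.
Load: 39 × 10 = 390 N down at 6.2 m → arm 6.2 m, τ = 390 × 6.2 = 2418 N·m clockwise.
Speaker: 14 × 10 = 140 N down at 3.8 m → arm 3.8 m, τ = 140 × 3.8 = 532 N·m clockwise.
Toolbox: 15 × 10 = 150 N down at 4.3 m → arm 4.3 m, τ = 150 × 4.3 = 645 N·m clockwise.
Net load moment about support A = 4150 N·m clockwise.
Reaction R at support B is upward at 7.4 m, arm 7.4 m → moment R × 7.4 counterclockwise.
Στ = 0 ⇒ R × 7.4 = 4150 ⇒ R = 561 N.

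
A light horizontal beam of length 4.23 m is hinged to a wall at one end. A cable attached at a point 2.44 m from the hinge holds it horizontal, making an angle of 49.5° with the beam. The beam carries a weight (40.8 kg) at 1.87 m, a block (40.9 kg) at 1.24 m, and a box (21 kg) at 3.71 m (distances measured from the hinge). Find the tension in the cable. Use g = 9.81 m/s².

Take moments about the hinge.
Weight: 40.8 × 9.81 = 400.2 N down at 1.87 m → arm 1.87 m, τ = 400.2 × 1.87 = 748.4 N·m clockwise.
Block: 40.9 × 9.81 = 401.2 N down at 1.24 m → arm 1.24 m, τ = 401.2 × 1.24 = 497.5 N·m clockwise.
Box: 21 × 9.81 = 206 N down at 3.71 m → arm 3.71 m, τ = 206 × 3.71 = 764.3 N·m clockwise.
Total clockwise load moment = 2010 N·m.
The cable tension T acts at 2.44 m; only its component perpendicular to the beam, T sinθ, produces torque. sin 49.5° = 0.7604.
Setting net torque to zero: T × 2.44 × 0.7604 = 2010 → T = 2010 / 1.855 = 1080 N.

T ≈ 1080 N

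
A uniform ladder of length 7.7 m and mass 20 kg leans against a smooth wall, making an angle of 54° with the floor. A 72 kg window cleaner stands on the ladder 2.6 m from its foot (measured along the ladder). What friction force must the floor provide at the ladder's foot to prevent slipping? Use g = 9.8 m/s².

f ≈ 244 N

Sum moments about the foot of the ladder (the floor normal and friction both act there and drop out).
Ladder weight 20×9.8 = 196 N acts at 3.85 m along the ladder; its horizontal arm is 3.85·cos54° = 2.263 m → τ = 443.5 N·m clockwise.
Window cleaner: 72×9.8 = 705.6 N at 2.6 m → arm 1.528 m → τ = 1078 N·m clockwise.
Wall normal N acts horizontally at the top; its moment arm is the height L sinθ = 7.7·sin54° = 6.229 m, counterclockwise.
For rotational equilibrium, N × 6.229 = 1522, so N = 244 N.
ΣFx = 0: friction at the foot balances the wall's push, so f = N_wall = 244 N.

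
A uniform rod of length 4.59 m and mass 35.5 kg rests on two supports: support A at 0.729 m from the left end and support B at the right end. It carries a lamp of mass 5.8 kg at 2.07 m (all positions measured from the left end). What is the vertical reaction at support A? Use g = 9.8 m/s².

About support B:
Beam weight: 35.5 × 9.8 = 347.9 N down at 2.295 m → arm 2.295 m, τ = 347.9 × 2.295 = 798.4 N·m counterclockwise.
Lamp: 5.8 × 9.8 = 56.84 N down at 2.07 m → arm 2.52 m, τ = 56.84 × 2.52 = 143.2 N·m counterclockwise.
Net load moment about support B = 941.6 N·m counterclockwise.
Reaction R at support A is upward at 0.729 m, arm 3.861 m → moment R × 3.861 clockwise.
Balancing moments: R × 3.861 = 941.6, giving R = 244 N.

R_A ≈ 244 N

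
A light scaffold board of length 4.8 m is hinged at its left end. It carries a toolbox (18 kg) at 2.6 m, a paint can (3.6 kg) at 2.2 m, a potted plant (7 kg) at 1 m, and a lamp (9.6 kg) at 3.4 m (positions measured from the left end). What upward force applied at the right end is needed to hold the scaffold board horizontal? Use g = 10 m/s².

Taking torques about the left end:
Toolbox: 18 × 10 = 180 N down at 2.6 m → arm 2.6 m, τ = 180 × 2.6 = 468 N·m clockwise.
Paint can: 3.6 × 10 = 36 N down at 2.2 m → arm 2.2 m, τ = 36 × 2.2 = 79.2 N·m clockwise.
Potted plant: 7 × 10 = 70 N down at 1 m → arm 1 m, τ = 70 × 1 = 70 N·m clockwise.
Lamp: 9.6 × 10 = 96 N down at 3.4 m → arm 3.4 m, τ = 96 × 3.4 = 326.4 N·m clockwise.
Net moment of the loads = 943.6 N·m clockwise.
The upward force F acts at the right end, arm 4.8 m, giving F × 4.8 counterclockwise.
Setting net torque to zero: F × 4.8 = 943.6 → F = 943.6 / 4.8 = 197 N.

F ≈ 197 N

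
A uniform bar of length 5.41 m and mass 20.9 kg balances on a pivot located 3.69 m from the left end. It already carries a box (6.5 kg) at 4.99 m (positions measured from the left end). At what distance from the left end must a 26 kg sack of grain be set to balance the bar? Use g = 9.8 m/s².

Taking torques about the pivot (at 3.69 m from the left end):
Beam weight: 20.9 × 9.8 = 204.8 N down at 2.705 m → arm 0.985 m, τ = 204.8 × 0.985 = 201.7 N·m counterclockwise.
Box: 6.5 × 9.8 = 63.7 N down at 4.99 m → arm 1.3 m, τ = 63.7 × 1.3 = 82.81 N·m clockwise.
Net moment of existing loads = 118.9 N·m counterclockwise.
The sack of grain weighs 26 × 9.8 = 254.8 N and must supply an equal clockwise moment, so its lever arm about the pivot is 118.9 / 254.8 = 0.467 m.
That puts it at 3.69 + 0.467 = 4.16 m from the left end.

x ≈ 4.16 m from the left end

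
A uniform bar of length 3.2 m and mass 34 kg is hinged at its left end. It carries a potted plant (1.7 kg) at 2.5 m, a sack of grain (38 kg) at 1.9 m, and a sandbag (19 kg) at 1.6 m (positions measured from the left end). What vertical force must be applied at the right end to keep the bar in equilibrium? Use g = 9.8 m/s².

F ≈ 494 N

About the left end:
Beam weight: 34 × 9.8 = 333.2 N down at 1.6 m → arm 1.6 m, τ = 333.2 × 1.6 = 533.1 N·m clockwise.
Potted plant: 1.7 × 9.8 = 16.66 N down at 2.5 m → arm 2.5 m, τ = 16.66 × 2.5 = 41.65 N·m clockwise.
Sack of grain: 38 × 9.8 = 372.4 N down at 1.9 m → arm 1.9 m, τ = 372.4 × 1.9 = 707.6 N·m clockwise.
Sandbag: 19 × 9.8 = 186.2 N down at 1.6 m → arm 1.6 m, τ = 186.2 × 1.6 = 297.9 N·m clockwise.
Net moment of the loads = 1580 N·m clockwise.
The upward force F acts at the right end, arm 3.2 m, giving F × 3.2 counterclockwise.
Balancing moments: F × 3.2 = 1580, giving F = 1580 / 3.2 = 494 N.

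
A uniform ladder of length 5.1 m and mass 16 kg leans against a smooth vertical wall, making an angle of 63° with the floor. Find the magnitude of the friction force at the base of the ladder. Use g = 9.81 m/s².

Sum moments about the foot of the ladder (the floor normal and friction both act there and drop out).
Ladder weight 16×9.81 = 157 N acts at 2.55 m along the ladder; its horizontal arm is 2.55·cos63° = 1.158 m → τ = 181.8 N·m clockwise.
Wall normal N acts horizontally at the top; its moment arm is the height L sinθ = 5.1·sin63° = 4.544 m, counterclockwise.
For rotational equilibrium, N × 4.544 = 181.8, so N = 40 N.
ΣFx = 0: friction at the foot balances the wall's push, so f = N_wall = 40 N.

f ≈ 40 N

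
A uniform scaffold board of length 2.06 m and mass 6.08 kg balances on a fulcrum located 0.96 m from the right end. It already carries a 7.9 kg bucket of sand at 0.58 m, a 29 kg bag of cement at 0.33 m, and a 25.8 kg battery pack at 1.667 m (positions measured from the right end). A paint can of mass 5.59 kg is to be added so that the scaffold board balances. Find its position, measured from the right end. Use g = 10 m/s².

x ≈ 1.43 m from the right end

Choose the fulcrum (at 0.96 m from the right end) as the axis so the support reaction has zero arm there.
Beam weight: 6.08 × 10 = 60.8 N down at 1.03 m → arm 0.07 m, τ = 60.8 × 0.07 = 4.256 N·m counterclockwise.
Bucket of sand: 7.9 × 10 = 79 N down at 0.58 m → arm 0.38 m, τ = 79 × 0.38 = 30.02 N·m clockwise.
Bag of cement: 29 × 10 = 290 N down at 0.33 m → arm 0.63 m, τ = 290 × 0.63 = 182.7 N·m clockwise.
Battery pack: 25.8 × 10 = 258 N down at 1.667 m → arm 0.707 m, τ = 258 × 0.707 = 182.4 N·m counterclockwise.
Net moment of existing loads = 26.06 N·m clockwise.
The paint can weighs 5.59 × 10 = 55.9 N and must supply an equal counterclockwise moment, so its lever arm about the fulcrum is 26.06 / 55.9 = 0.466 m.
That puts it at 0.96 + 0.466 = 1.43 m from the right end.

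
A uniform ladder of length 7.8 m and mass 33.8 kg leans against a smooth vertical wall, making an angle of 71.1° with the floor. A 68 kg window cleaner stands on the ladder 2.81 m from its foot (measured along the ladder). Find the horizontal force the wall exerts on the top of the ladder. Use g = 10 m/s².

Sum moments about the foot of the ladder (the floor normal and friction both act there and drop out).
Ladder weight 33.8×10 = 338 N acts at 3.9 m along the ladder; its horizontal arm is 3.9·cos71.1° = 1.263 m → τ = 426.9 N·m clockwise.
Window cleaner: 68×10 = 680 N at 2.81 m → arm 0.9102 m → τ = 618.9 N·m clockwise.
Wall normal N acts horizontally at the top; its moment arm is the height L sinθ = 7.8·sin71.1° = 7.379 m, counterclockwise.
Setting net torque to zero: N × 7.379 = 1046 → N = 142 N.

N_wall ≈ 142 N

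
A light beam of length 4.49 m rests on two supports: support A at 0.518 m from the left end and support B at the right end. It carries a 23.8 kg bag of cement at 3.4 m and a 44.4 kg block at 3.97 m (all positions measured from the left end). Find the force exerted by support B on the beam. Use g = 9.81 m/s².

R_B ≈ 548 N

Taking torques about support A:
Bag of cement: 23.8 × 9.81 = 233.5 N down at 3.4 m → arm 2.882 m, τ = 233.5 × 2.882 = 672.9 N·m clockwise.
Block: 44.4 × 9.81 = 435.6 N down at 3.97 m → arm 3.452 m, τ = 435.6 × 3.452 = 1504 N·m clockwise.
Net load moment about support A = 2177 N·m clockwise.
Reaction R at support B is upward at 4.49 m, arm 3.972 m → moment R × 3.972 counterclockwise.
Balancing moments: R × 3.972 = 2177, giving R = 548 N.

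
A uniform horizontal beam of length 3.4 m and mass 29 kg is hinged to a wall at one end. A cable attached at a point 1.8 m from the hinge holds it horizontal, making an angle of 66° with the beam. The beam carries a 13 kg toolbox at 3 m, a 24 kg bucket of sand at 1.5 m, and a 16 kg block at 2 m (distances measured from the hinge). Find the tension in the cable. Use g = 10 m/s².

T ≈ 951 N

Choose the hinge as the axis so the unknown hinge reaction has zero arm there.
Beam weight: 29 × 10 = 290 N down at 1.7 m → arm 1.7 m, τ = 290 × 1.7 = 493 N·m clockwise.
Toolbox: 13 × 10 = 130 N down at 3 m → arm 3 m, τ = 130 × 3 = 390 N·m clockwise.
Bucket of sand: 24 × 10 = 240 N down at 1.5 m → arm 1.5 m, τ = 240 × 1.5 = 360 N·m clockwise.
Block: 16 × 10 = 160 N down at 2 m → arm 2 m, τ = 160 × 2 = 320 N·m clockwise.
Total clockwise load moment = 1563 N·m.
The cable tension T acts at 1.8 m; only its component perpendicular to the beam, T sinθ, produces torque. sin 66° = 0.9135.
For rotational equilibrium, T × 1.8 × 0.9135 = 1563, so T = 1563 / 1.644 = 951 N.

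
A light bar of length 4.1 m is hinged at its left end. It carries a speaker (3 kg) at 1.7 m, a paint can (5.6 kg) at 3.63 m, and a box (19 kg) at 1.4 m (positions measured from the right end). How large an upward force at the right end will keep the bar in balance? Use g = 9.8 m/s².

F ≈ 146 N

Sum moments about the left end (the unknown pivot reaction has zero arm there).
Speaker: 3 × 9.8 = 29.4 N down at 1.7 m → arm 2.4 m, τ = 29.4 × 2.4 = 70.56 N·m clockwise.
Paint can: 5.6 × 9.8 = 54.88 N down at 3.63 m → arm 0.47 m, τ = 54.88 × 0.47 = 25.79 N·m clockwise.
Box: 19 × 9.8 = 186.2 N down at 1.4 m → arm 2.7 m, τ = 186.2 × 2.7 = 502.7 N·m clockwise.
Net moment of the loads = 599 N·m clockwise.
The upward force F acts at the right end, arm 4.1 m, giving F × 4.1 counterclockwise.
Στ = 0 ⇒ F × 4.1 = 599 ⇒ F = 599 / 4.1 = 146 N.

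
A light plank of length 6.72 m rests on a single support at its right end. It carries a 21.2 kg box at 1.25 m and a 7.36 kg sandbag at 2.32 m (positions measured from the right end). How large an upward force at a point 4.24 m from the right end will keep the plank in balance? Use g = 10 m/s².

About the right end:
Box: 21.2 × 10 = 212 N down at 1.25 m → arm 1.25 m, τ = 212 × 1.25 = 265 N·m counterclockwise.
Sandbag: 7.36 × 10 = 73.6 N down at 2.32 m → arm 2.32 m, τ = 73.6 × 2.32 = 170.8 N·m counterclockwise.
Net moment of the loads = 435.8 N·m counterclockwise.
The upward force F acts at a point 4.24 m from the right end, arm 4.24 m, giving F × 4.24 clockwise.
Setting net torque to zero: F × 4.24 = 435.8 → F = 435.8 / 4.24 = 103 N.

F ≈ 103 N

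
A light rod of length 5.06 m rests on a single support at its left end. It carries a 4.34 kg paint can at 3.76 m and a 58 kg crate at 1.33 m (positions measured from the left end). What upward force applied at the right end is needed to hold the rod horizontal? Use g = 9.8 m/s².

F ≈ 181 N

Choose the left end as the axis so the unknown pivot reaction has zero arm there.
Paint can: 4.34 × 9.8 = 42.53 N down at 3.76 m → arm 3.76 m, τ = 42.53 × 3.76 = 159.9 N·m clockwise.
Crate: 58 × 9.8 = 568.4 N down at 1.33 m → arm 1.33 m, τ = 568.4 × 1.33 = 756 N·m clockwise.
Net moment of the loads = 915.9 N·m clockwise.
The upward force F acts at the right end, arm 5.06 m, giving F × 5.06 counterclockwise.
For rotational equilibrium, F × 5.06 = 915.9, so F = 915.9 / 5.06 = 181 N.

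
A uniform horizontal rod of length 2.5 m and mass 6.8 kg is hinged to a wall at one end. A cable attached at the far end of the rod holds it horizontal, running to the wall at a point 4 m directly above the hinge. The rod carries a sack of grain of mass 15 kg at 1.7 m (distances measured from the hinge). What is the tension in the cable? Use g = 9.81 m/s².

T ≈ 157 N

About the hinge:
Beam weight: 6.8 × 9.81 = 66.71 N down at 1.25 m → arm 1.25 m, τ = 66.71 × 1.25 = 83.39 N·m clockwise.
Sack of grain: 15 × 9.81 = 147.2 N down at 1.7 m → arm 1.7 m, τ = 147.2 × 1.7 = 250.2 N·m clockwise.
Total clockwise load moment = 333.6 N·m.
The cable tension T acts at 2.5 m; only its component perpendicular to the rod, T sinθ, produces torque. sinθ = h/√(h²+d²) = 4/√(4²+2.5²) = 0.848.
Balancing moments: T × 2.5 × 0.848 = 333.6, giving T = 333.6 / 2.12 = 157 N.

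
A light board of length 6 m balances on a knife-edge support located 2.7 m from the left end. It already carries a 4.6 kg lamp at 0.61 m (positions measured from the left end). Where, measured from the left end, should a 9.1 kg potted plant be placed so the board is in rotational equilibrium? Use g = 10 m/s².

x ≈ 3.76 m from the left end

Taking torques about the knife-edge support (at 2.7 m from the left end):
Lamp: 4.6 × 10 = 46 N down at 0.61 m → arm 2.09 m, τ = 46 × 2.09 = 96.14 N·m counterclockwise.
Net moment of existing loads = 96.14 N·m counterclockwise.
The potted plant weighs 9.1 × 10 = 91 N and must supply an equal clockwise moment, so its lever arm about the knife-edge support is 96.14 / 91 = 1.06 m.
That puts it at 2.7 + 1.06 = 3.76 m from the left end.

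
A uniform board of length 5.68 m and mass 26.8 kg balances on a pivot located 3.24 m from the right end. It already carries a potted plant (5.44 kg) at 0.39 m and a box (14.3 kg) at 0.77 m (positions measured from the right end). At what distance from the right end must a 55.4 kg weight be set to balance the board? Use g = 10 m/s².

x ≈ 4.35 m from the right end

Choose the pivot (at 3.24 m from the right end) as the axis so the support reaction has zero arm there.
Beam weight: 26.8 × 10 = 268 N down at 2.84 m → arm 0.4 m, τ = 268 × 0.4 = 107.2 N·m clockwise.
Potted plant: 5.44 × 10 = 54.4 N down at 0.39 m → arm 2.85 m, τ = 54.4 × 2.85 = 155 N·m clockwise.
Box: 14.3 × 10 = 143 N down at 0.77 m → arm 2.47 m, τ = 143 × 2.47 = 353.2 N·m clockwise.
Net moment of existing loads = 615.4 N·m clockwise.
The weight weighs 55.4 × 10 = 554 N and must supply an equal counterclockwise moment, so its lever arm about the pivot is 615.4 / 554 = 1.11 m.
That puts it at 3.24 + 1.11 = 4.35 m from the right end.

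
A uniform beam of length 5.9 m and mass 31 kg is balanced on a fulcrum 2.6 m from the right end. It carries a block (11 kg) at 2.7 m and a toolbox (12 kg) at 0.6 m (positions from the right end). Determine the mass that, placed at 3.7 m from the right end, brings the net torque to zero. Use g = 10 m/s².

Taking torques about the fulcrum (at 2.6 m from the right end):
Beam weight: 31 × 10 = 310 N down at 2.95 m → arm 0.35 m, τ = 310 × 0.35 = 108.5 N·m counterclockwise.
Block: 11 × 10 = 110 N down at 2.7 m → arm 0.1 m, τ = 110 × 0.1 = 11 N·m counterclockwise.
Toolbox: 12 × 10 = 120 N down at 0.6 m → arm 2 m, τ = 120 × 2 = 240 N·m clockwise.
Net moment of known loads = 120.5 N·m clockwise.
An unknown mass m at 3.7 m has arm 1.1 m; its moment is m·g·1.1 counterclockwise.
Setting net torque to zero: m × 10 × 1.1 = 120.5 → m = 120.5 / (10 × 1.1) = 11 kg.

m ≈ 11 kg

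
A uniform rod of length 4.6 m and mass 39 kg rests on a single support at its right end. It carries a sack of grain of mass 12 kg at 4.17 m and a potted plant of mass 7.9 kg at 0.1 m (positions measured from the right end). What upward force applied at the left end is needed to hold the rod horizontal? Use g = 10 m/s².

F ≈ 305 N

About the right end:
Beam weight: 39 × 10 = 390 N down at 2.3 m → arm 2.3 m, τ = 390 × 2.3 = 897 N·m counterclockwise.
Sack of grain: 12 × 10 = 120 N down at 4.17 m → arm 4.17 m, τ = 120 × 4.17 = 500.4 N·m counterclockwise.
Potted plant: 7.9 × 10 = 79 N down at 0.1 m → arm 0.1 m, τ = 79 × 0.1 = 7.9 N·m counterclockwise.
Net moment of the loads = 1405 N·m counterclockwise.
The upward force F acts at the left end, arm 4.6 m, giving F × 4.6 clockwise.
Setting net torque to zero: F × 4.6 = 1405 → F = 1405 / 4.6 = 305 N.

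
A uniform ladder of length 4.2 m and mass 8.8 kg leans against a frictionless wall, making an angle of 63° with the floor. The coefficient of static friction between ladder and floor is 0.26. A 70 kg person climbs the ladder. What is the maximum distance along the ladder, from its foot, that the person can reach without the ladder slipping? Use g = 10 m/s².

About the foot of the ladder:
Ladder weight 8.8×10 = 88 N acts at 2.1 m along the ladder; its horizontal arm is 2.1·cos63° = 0.9534 m → τ = 83.9 N·m clockwise.
Person weight 70×10 = 700 N at distance d → arm d·cos63° → τ = 700·d·0.454 clockwise.
Wall normal N at the top has arm L sinθ = 3.742 m counterclockwise, so Στ = 0 gives N·3.742 = 83.9 + 317.8·d.
ΣFy = 0 ⇒ N_floor = 788 N, so the maximum friction is μ_s·N_floor = 0.26×788 = 204.9 N. ΣFx = 0 ⇒ N_wall = f, so at the slipping point N = 204.9 N.
Substituting: 204.9×3.742 = 83.9 + 317.8·d ⇒ d = (766.7 − 83.9) / 317.8 = 2.15 m.

d ≈ 2.15 m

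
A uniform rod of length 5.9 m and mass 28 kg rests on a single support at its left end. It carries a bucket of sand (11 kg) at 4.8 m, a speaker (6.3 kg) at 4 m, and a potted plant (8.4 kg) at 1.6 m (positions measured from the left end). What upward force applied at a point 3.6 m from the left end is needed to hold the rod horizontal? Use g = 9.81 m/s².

Choose the left end as the axis so the unknown pivot reaction has zero arm there.
Beam weight: 28 × 9.81 = 274.7 N down at 2.95 m → arm 2.95 m, τ = 274.7 × 2.95 = 810.4 N·m clockwise.
Bucket of sand: 11 × 9.81 = 107.9 N down at 4.8 m → arm 4.8 m, τ = 107.9 × 4.8 = 517.9 N·m clockwise.
Speaker: 6.3 × 9.81 = 61.8 N down at 4 m → arm 4 m, τ = 61.8 × 4 = 247.2 N·m clockwise.
Potted plant: 8.4 × 9.81 = 82.4 N down at 1.6 m → arm 1.6 m, τ = 82.4 × 1.6 = 131.8 N·m clockwise.
Net moment of the loads = 1707 N·m clockwise.
The upward force F acts at a point 3.6 m from the left end, arm 3.6 m, giving F × 3.6 counterclockwise.
Στ = 0 ⇒ F × 3.6 = 1707 ⇒ F = 1707 / 3.6 = 474 N.

F ≈ 474 N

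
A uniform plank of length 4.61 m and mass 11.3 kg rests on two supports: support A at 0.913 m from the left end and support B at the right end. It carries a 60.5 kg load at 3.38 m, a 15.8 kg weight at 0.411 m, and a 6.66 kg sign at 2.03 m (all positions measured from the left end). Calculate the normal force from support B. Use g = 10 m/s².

About support A:
Beam weight: 11.3 × 10 = 113 N down at 2.305 m → arm 1.392 m, τ = 113 × 1.392 = 157.3 N·m clockwise.
Load: 60.5 × 10 = 605 N down at 3.38 m → arm 2.467 m, τ = 605 × 2.467 = 1493 N·m clockwise.
Weight: 15.8 × 10 = 158 N down at 0.411 m → arm 0.502 m, τ = 158 × 0.502 = 79.32 N·m counterclockwise.
Sign: 6.66 × 10 = 66.6 N down at 2.03 m → arm 1.117 m, τ = 66.6 × 1.117 = 74.39 N·m clockwise.
Net load moment about support A = 1645 N·m clockwise.
Reaction R at support B is upward at 4.61 m, arm 3.697 m → moment R × 3.697 counterclockwise.
Balancing moments: R × 3.697 = 1645, giving R = 445 N.

R_B ≈ 445 N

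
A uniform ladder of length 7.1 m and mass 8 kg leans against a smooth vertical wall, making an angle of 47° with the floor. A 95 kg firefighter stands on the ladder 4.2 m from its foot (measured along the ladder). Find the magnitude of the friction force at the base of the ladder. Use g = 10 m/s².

Sum moments about the foot of the ladder (the floor normal and friction both act there and drop out).
Ladder weight 8×10 = 80 N acts at 3.55 m along the ladder; its horizontal arm is 3.55·cos47° = 2.421 m → τ = 193.7 N·m clockwise.
Firefighter: 95×10 = 950 N at 4.2 m → arm 2.864 m → τ = 2721 N·m clockwise.
Wall normal N acts horizontally at the top; its moment arm is the height L sinθ = 7.1·sin47° = 5.193 m, counterclockwise.
Balancing moments: N × 5.193 = 2915, giving N = 561 N.
ΣFx = 0: friction at the foot balances the wall's push, so f = N_wall = 561 N.

f ≈ 561 N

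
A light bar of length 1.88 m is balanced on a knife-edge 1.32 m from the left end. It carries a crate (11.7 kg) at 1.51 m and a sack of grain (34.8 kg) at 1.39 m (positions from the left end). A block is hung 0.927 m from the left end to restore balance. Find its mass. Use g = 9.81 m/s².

m ≈ 11.9 kg

Take moments about the knife-edge (at 1.32 m from the left end).
Crate: 11.7 × 9.81 = 114.8 N down at 1.51 m → arm 0.19 m, τ = 114.8 × 0.19 = 21.81 N·m clockwise.
Sack of grain: 34.8 × 9.81 = 341.4 N down at 1.39 m → arm 0.07 m, τ = 341.4 × 0.07 = 23.9 N·m clockwise.
Net moment of known loads = 45.71 N·m clockwise.
An unknown mass m at 0.927 m has arm 0.393 m; its moment is m·g·0.393 counterclockwise.
Setting net torque to zero: m × 9.81 × 0.393 = 45.71 → m = 45.71 / (9.81 × 0.393) = 11.9 kg.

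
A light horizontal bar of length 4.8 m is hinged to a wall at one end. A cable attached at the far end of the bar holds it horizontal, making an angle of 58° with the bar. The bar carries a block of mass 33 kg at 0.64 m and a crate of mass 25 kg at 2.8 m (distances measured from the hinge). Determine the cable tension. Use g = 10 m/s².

T ≈ 224 N

Choose the hinge as the axis so the unknown hinge reaction has zero arm there.
Block: 33 × 10 = 330 N down at 0.64 m → arm 0.64 m, τ = 330 × 0.64 = 211.2 N·m clockwise.
Crate: 25 × 10 = 250 N down at 2.8 m → arm 2.8 m, τ = 250 × 2.8 = 700 N·m clockwise.
Total clockwise load moment = 911.2 N·m.
The cable tension T acts at 4.8 m; only its component perpendicular to the bar, T sinθ, produces torque. sin 58° = 0.848.
Setting net torque to zero: T × 4.8 × 0.848 = 911.2 → T = 911.2 / 4.07 = 224 N.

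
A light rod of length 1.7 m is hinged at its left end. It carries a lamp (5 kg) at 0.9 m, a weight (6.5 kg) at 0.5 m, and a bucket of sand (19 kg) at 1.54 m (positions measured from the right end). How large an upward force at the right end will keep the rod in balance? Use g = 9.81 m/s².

F ≈ 85.6 N

About the left end:
Lamp: 5 × 9.81 = 49.05 N down at 0.9 m → arm 0.8 m, τ = 49.05 × 0.8 = 39.24 N·m clockwise.
Weight: 6.5 × 9.81 = 63.77 N down at 0.5 m → arm 1.2 m, τ = 63.77 × 1.2 = 76.52 N·m clockwise.
Bucket of sand: 19 × 9.81 = 186.4 N down at 1.54 m → arm 0.16 m, τ = 186.4 × 0.16 = 29.82 N·m clockwise.
Net moment of the loads = 145.6 N·m clockwise.
The upward force F acts at the right end, arm 1.7 m, giving F × 1.7 counterclockwise.
Balancing moments: F × 1.7 = 145.6, giving F = 145.6 / 1.7 = 85.6 N.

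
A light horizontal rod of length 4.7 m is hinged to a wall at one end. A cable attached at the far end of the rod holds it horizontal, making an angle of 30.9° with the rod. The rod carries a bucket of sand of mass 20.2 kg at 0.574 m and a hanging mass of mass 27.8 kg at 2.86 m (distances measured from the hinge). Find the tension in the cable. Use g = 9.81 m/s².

Choose the hinge as the axis so the unknown hinge reaction has zero arm there.
Bucket of sand: 20.2 × 9.81 = 198.2 N down at 0.574 m → arm 0.574 m, τ = 198.2 × 0.574 = 113.8 N·m clockwise.
Hanging mass: 27.8 × 9.81 = 272.7 N down at 2.86 m → arm 2.86 m, τ = 272.7 × 2.86 = 779.9 N·m clockwise.
Total clockwise load moment = 893.7 N·m.
The cable tension T acts at 4.7 m; only its component perpendicular to the rod, T sinθ, produces torque. sin 30.9° = 0.5135.
Setting net torque to zero: T × 4.7 × 0.5135 = 893.7 → T = 893.7 / 2.413 = 370 N.

T ≈ 370 N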